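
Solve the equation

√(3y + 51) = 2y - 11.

y = 10

Square both sides: 3y + 51 = (2y - 11)².
Expand and rearrange: 4y² - 47y + 70 = 0.
Solving gives y = 10 or y = 1.75.
Check each candidate in the original equation:
  y = 10: √(81) = 9, while 2y - 11 = 9 — valid.
  y = 1.75: √(56.25) = 7.5, while 2y - 11 = -7.5 — extraneous.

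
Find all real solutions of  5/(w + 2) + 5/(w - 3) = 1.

Multiply both sides by (w + 2)(w - 3):
5(w - 3) + 5(w + 2) = (w + 2)(w - 3).
Expand and collect terms: w² - 11w - 1 = 0.
By the quadratic formula, w = (11 ± √125) / 2, so w ≈ 11.0902 or w ≈ -0.0902.
Neither value makes a denominator zero (w ≠ -2, w ≠ 3), so both are valid.

w = -0.0902 or w = 11.0902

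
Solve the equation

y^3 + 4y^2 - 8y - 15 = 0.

Possible rational roots are divisors of -15. Testing y = -5 gives 0, so (y + 5) is a factor.
Divide: y^3 + 4y^2 - 8y - 15 = (y + 5)(y^2 - y - 3).
Apply the quadratic formula to y^2 - y - 3 = 0: y = (1 +/- sqrt(13))/2, i.e. y ~= 2.3028 or y ~= -1.3028.

y = -5 or y = -1.3028 or y = 2.3028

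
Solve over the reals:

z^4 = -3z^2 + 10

z = -1.4142 or z = 1.4142

Let u = z^2. The equation becomes u^2 + 3u - 10 = 0.
Factor: (u + 5)(u - 2) = 0, so u = -5 or u = 2.
z^2 = -5 < 0 has no real solution.
z^2 = 2 gives z = +/-sqrt(2) ~= +/-1.4142.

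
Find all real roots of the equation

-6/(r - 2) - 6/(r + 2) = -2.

r = -0.6056 or r = 6.6056

Multiply both sides by (r - 2)(r + 2):
-6(r + 2) - 6(r - 2) = -2(r - 2)(r + 2).
Expand and collect terms: -2r^2 + 12r + 8 = 0.
By the quadratic formula, r = (-12 +/- sqrt(208)) / -4, so r ~= -0.6056 or r ~= 6.6056.
Neither value makes a denominator zero (r != 2, r != -2), so both are valid.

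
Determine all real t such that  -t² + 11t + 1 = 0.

Discriminant: (11)² − 4·(-1)·1 = 125.
Quadratic formula: t = (-11 ± √125) / (-2).
So t = 11/2 - 5·√(5)/2 ≈ -0.0902 or t = 11/2 + 5·√(5)/2 ≈ 11.0902.

t = -0.0902 or t = 11.0902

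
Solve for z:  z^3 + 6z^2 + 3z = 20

z = -4 or z = -3.4495 or z = 1.4495

Rearrange: z^3 + 6z^2 + 3z - 20 = 0.
Possible rational roots are divisors of -20. Testing z = -4 gives 0, so (z + 4) is a factor.
Divide: z^3 + 6z^2 + 3z - 20 = (z + 4)(z^2 + 2z - 5).
Apply the quadratic formula to z^2 + 2z - 5 = 0: z = (-2 +/- sqrt(24))/2, i.e. z ~= 1.4495 or z ~= -3.4495.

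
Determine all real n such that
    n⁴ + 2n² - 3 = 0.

n = -1 or n = 1

Let u = n². The equation becomes u² + 2u - 3 = 0.
Factor: (u + 3)(u - 1) = 0, so u = -3 or u = 1.
n² = -3 < 0 has no real solution.
n² = 1 gives n = ±1.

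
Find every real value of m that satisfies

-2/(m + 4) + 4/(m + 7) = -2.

Multiply both sides by (m + 4)(m + 7):
-2(m + 7) + 4(m + 4) = -2(m + 4)(m + 7).
Expand and collect terms: -2m² - 24m - 58 = 0.
By the quadratic formula, m = (24 ± √112) / -4, so m ≈ -8.6458 or m ≈ -3.3542.
Neither value makes a denominator zero (m ≠ -4, m ≠ -7), so both are valid.

m = -8.6458 or m = -3.3542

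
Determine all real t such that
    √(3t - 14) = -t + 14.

t = 10

Square both sides: 3t - 14 = (-t + 14)².
Expand and rearrange: t² - 31t + 210 = 0.
Solving gives t = 21 or t = 10.
Check each candidate in the original equation:
  t = 21: √(49) = 7, while -t + 14 = -7 — extraneous.
  t = 10: √(16) = 4, while -t + 14 = 4 — valid.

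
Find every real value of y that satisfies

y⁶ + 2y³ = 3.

y = -1.4422 or y = 1

Let u = y³. The equation becomes u² + 2u - 3 = 0.
Factor: (u - 1)(u + 3) = 0, so u = 1 or u = -3.
y³ = 1 gives y = 1.
y³ = -3 gives y = -∛(3) ≈ -1.4422.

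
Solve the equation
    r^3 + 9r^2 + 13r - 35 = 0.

Possible rational roots are divisors of -35. Testing r = -5 gives 0, so (r + 5) is a factor.
Divide: r^3 + 9r^2 + 13r - 35 = (r + 5)(r^2 + 4r - 7).
Apply the quadratic formula to r^2 + 4r - 7 = 0: r = (-4 +/- sqrt(44))/2, i.e. r ~= 1.3166 or r ~= -5.3166.

r = -5.3166 or r = -5 or r = 1.3166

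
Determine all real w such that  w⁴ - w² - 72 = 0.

Let u = w². The equation becomes u² - u - 72 = 0.
Factor: (u + 8)(u - 9) = 0, so u = -8 or u = 9.
w² = -8 < 0 has no real solution.
w² = 9 gives w = ±3.

w = -3 or w = 3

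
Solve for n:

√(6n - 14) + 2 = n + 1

n = 3 or n = 5

Isolate the radical: √(6n - 14) = n - 1.
Square both sides: 6n - 14 = (n - 1)².
Expand and rearrange: n² - 8n + 15 = 0.
Solving gives n = 5 or n = 3.
Check each candidate in the original equation:
  n = 5: √(16) = 4, while n - 1 = 4 — valid.
  n = 3: √(4) = 2, while n - 1 = 2 — valid.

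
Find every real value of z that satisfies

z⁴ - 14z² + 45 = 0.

z = -3 or z = -2.2361 or z = 2.2361 or z = 3

Let u = z². The equation becomes u² - 14u + 45 = 0.
Factor: (u - 9)(u - 5) = 0, so u = 9 or u = 5.
z² = 9 gives z = ±3.
z² = 5 gives z = ±√(5) ≈ ±2.2361.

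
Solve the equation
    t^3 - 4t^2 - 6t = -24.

t = -2.4495 or t = 2.4495 or t = 4

Rearrange: t^3 - 4t^2 - 6t + 24 = 0.
Possible rational roots are divisors of 24. Testing t = 4 gives 0, so (t - 4) is a factor.
Divide: t^3 - 4t^2 - 6t + 24 = (t - 4)(t^2 - 6).
Apply the quadratic formula to t^2 - 6 = 0: t = (0 +/- sqrt(24))/2, i.e. t ~= 2.4495 or t ~= -2.4495.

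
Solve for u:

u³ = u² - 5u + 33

Rearrange: u³ - u² + 5u - 33 = 0.
Possible rational roots are divisors of -33. Testing u = 3 gives 0, so (u - 3) is a factor.
Divide: u³ - u² + 5u - 33 = (u - 3)(u² + 2u + 11).
The quadratic u² + 2u + 11 has discriminant -40 < 0, so no further real roots.

u = 3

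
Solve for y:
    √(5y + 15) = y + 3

Square both sides: 5y + 15 = (y + 3)².
Expand and rearrange: y² + y - 6 = 0.
Solving gives y = 2 or y = -3.
Check each candidate in the original equation:
  y = 2: √(25) = 5, while y + 3 = 5 — valid.
  y = -3: √(0) = 0, while y + 3 = 0 — valid.

y = -3 or y = 2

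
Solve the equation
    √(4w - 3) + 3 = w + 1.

Isolate the radical: √(4w - 3) = w - 2.
Square both sides: 4w - 3 = (w - 2)².
Expand and rearrange: w² - 8w + 7 = 0.
Solving gives w = 7 or w = 1.
Check each candidate in the original equation:
  w = 7: √(25) = 5, while w - 2 = 5 — valid.
  w = 1: √(1) = 1, while w - 2 = -1 — extraneous.

w = 7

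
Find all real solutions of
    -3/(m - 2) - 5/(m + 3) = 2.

m = -6.0707 or m = 1.0707

Multiply both sides by (m - 2)(m + 3):
-3(m + 3) - 5(m - 2) = 2(m - 2)(m + 3).
Expand and collect terms: 2m^2 + 10m - 13 = 0.
By the quadratic formula, m = (-10 +/- sqrt(204)) / 4, so m ~= 1.0707 or m ~= -6.0707.
Neither value makes a denominator zero (m != 2, m != -3), so both are valid.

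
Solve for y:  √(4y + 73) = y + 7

y = 2

Square both sides: 4y + 73 = (y + 7)².
Expand and rearrange: y² + 10y - 24 = 0.
Solving gives y = 2 or y = -12.
Check each candidate in the original equation:
  y = 2: √(81) = 9, while y + 7 = 9 — valid.
  y = -12: √(25) = 5, while y + 7 = -5 — extraneous.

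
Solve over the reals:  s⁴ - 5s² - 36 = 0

s = -3 or s = 3

Let u = s². The equation becomes u² - 5u - 36 = 0.
Factor: (u + 4)(u - 9) = 0, so u = -4 or u = 9.
s² = -4 < 0 has no real solution.
s² = 9 gives s = ±3.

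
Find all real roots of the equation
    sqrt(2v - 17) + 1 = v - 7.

v = 9

Isolate the radical: sqrt(2v - 17) = v - 8.
Square both sides: 2v - 17 = (v - 8)^2.
Expand and rearrange: v^2 - 18v + 81 = 0.
This gives the repeated root v = 9.
Check in the original equation:
  v = 9: sqrt(1) = 1, while v - 8 = 1 — valid.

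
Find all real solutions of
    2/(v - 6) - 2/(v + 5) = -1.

v = -2.3723 or v = 3.3723

Multiply both sides by (v - 6)(v + 5):
2(v + 5) - 2(v - 6) = -(v - 6)(v + 5).
Expand and collect terms: -v^2 + v + 8 = 0.
By the quadratic formula, v = (-1 +/- sqrt(33)) / -2, so v ~= -2.3723 or v ~= 3.3723.
Neither value makes a denominator zero (v != 6, v != -5), so both are valid.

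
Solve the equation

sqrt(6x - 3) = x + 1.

x = 2

Square both sides: 6x - 3 = (x + 1)^2.
Expand and rearrange: x^2 - 4x + 4 = 0.
This gives the repeated root x = 2.
Check in the original equation:
  x = 2: sqrt(9) = 3, while x + 1 = 3 — valid.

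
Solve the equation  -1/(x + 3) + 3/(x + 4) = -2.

x = -5.2247 or x = -2.7753

Multiply both sides by (x + 3)(x + 4):
-(x + 4) + 3(x + 3) = -2(x + 3)(x + 4).
Expand and collect terms: -2x^2 - 16x - 29 = 0.
By the quadratic formula, x = (16 +/- sqrt(24)) / -4, so x ~= -5.2247 or x ~= -2.7753.
Neither value makes a denominator zero (x != -3, x != -4), so both are valid.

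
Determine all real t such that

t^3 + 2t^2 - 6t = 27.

Rearrange: t^3 + 2t^2 - 6t - 27 = 0.
Possible rational roots are divisors of -27. Testing t = 3 gives 0, so (t - 3) is a factor.
Divide: t^3 + 2t^2 - 6t - 27 = (t - 3)(t^2 + 5t + 9).
The quadratic t^2 + 5t + 9 has discriminant -11 < 0, so no further real roots.

t = 3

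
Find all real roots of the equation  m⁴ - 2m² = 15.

m = -2.2361 or m = 2.2361

Let u = m². The equation becomes u² - 2u - 15 = 0.
Factor: (u + 3)(u - 5) = 0, so u = -3 or u = 5.
m² = -3 < 0 has no real solution.
m² = 5 gives m = ±√(5) ≈ ±2.2361.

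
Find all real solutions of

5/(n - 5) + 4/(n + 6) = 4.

Multiply both sides by (n - 5)(n + 6):
5(n + 6) + 4(n - 5) = 4(n - 5)(n + 6).
Expand and collect terms: 4n² - 5n - 130 = 0.
By the quadratic formula, n = (5 ± √2105) / 8, so n ≈ 6.36 or n ≈ -5.11.
Neither value makes a denominator zero (n ≠ 5, n ≠ -6), so both are valid.

n = -5.11 or n = 6.36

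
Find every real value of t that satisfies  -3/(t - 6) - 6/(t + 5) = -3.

t = -3.1962 or t = 7.1962

Multiply both sides by (t - 6)(t + 5):
-3(t + 5) - 6(t - 6) = -3(t - 6)(t + 5).
Expand and collect terms: -3t^2 + 12t + 69 = 0.
By the quadratic formula, t = (-12 +/- sqrt(972)) / -6, so t ~= -3.1962 or t ~= 7.1962.
Neither value makes a denominator zero (t != 6, t != -5), so both are valid.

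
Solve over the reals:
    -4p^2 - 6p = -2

Rearrange to standard form: -4p^2 - 6p + 2 = 0.
Discriminant: (-6)^2 - 4*(-4)*2 = 68.
Quadratic formula: p = (6 +/- sqrt(68)) / (-8).
So p = -sqrt(17)/4 - 3/4 ~= -1.7808 or p = -3/4 + sqrt(17)/4 ~= 0.2808.

p = -1.7808 or p = 0.2808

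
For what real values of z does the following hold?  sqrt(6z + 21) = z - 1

z = 10

Square both sides: 6z + 21 = (z - 1)^2.
Expand and rearrange: z^2 - 8z - 20 = 0.
Solving gives z = 10 or z = -2.
Check each candidate in the original equation:
  z = 10: sqrt(81) = 9, while z - 1 = 9 — valid.
  z = -2: sqrt(9) = 3, while z - 1 = -3 — extraneous.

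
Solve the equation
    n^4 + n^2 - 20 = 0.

Let u = n^2. The equation becomes u^2 + u - 20 = 0.
Factor: (u + 5)(u - 4) = 0, so u = -5 or u = 4.
n^2 = -5 < 0 has no real solution.
n^2 = 4 gives n = +/-2.

n = -2 or n = 2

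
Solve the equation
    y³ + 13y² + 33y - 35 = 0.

Possible rational roots are divisors of -35. Testing y = -5 gives 0, so (y + 5) is a factor.
Divide: y³ + 13y² + 33y - 35 = (y + 5)(y² + 8y - 7).
Apply the quadratic formula to y² + 8y - 7 = 0: y = (-8 ± √92)/2, i.e. y ≈ 0.7958 or y ≈ -8.7958.

y = -8.7958 or y = -5 or y = 0.7958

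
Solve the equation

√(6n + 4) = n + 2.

Square both sides: 6n + 4 = (n + 2)².
Expand and rearrange: n² - 2n = 0.
Solving gives n = 2 or n = 0.
Check each candidate in the original equation:
  n = 2: √(16) = 4, while n + 2 = 4 — valid.
  n = 0: √(4) = 2, while n + 2 = 2 — valid.

n = 0 or n = 2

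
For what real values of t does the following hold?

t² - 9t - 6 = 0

Discriminant: (-9)² − 4·1·(-6) = 105.
Quadratic formula: t = (9 ± √105) / 2.
So t = 9/2 + √(105)/2 ≈ 9.6235 or t = 9/2 - √(105)/2 ≈ -0.6235.

t = -0.6235 or t = 9.6235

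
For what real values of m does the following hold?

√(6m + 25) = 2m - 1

Square both sides: 6m + 25 = (2m - 1)².
Expand and rearrange: 4m² - 10m - 24 = 0.
Solving gives m = 4 or m = -1.5.
Check each candidate in the original equation:
  m = 4: √(49) = 7, while 2m - 1 = 7 — valid.
  m = -1.5: √(16) = 4, while 2m - 1 = -4 — extraneous.

m = 4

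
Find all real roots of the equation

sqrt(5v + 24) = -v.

Square both sides: 5v + 24 = (-v)^2.
Expand and rearrange: v^2 - 5v - 24 = 0.
Solving gives v = 8 or v = -3.
Check each candidate in the original equation:
  v = 8: sqrt(64) = 8, while -v = -8 — extraneous.
  v = -3: sqrt(9) = 3, while -v = 3 — valid.

v = -3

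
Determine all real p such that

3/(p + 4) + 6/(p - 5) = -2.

p = -6.0584 or p = 2.5584

Multiply both sides by (p + 4)(p - 5):
3(p - 5) + 6(p + 4) = -2(p + 4)(p - 5).
Expand and collect terms: -2p^2 - 7p + 31 = 0.
By the quadratic formula, p = (7 +/- sqrt(297)) / -4, so p ~= -6.0584 or p ~= 2.5584.
Neither value makes a denominator zero (p != -4, p != 5), so both are valid.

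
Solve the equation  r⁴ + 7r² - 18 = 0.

Let u = r². The equation becomes u² + 7u - 18 = 0.
Factor: (u + 9)(u - 2) = 0, so u = -9 or u = 2.
r² = -9 < 0 has no real solution.
r² = 2 gives r = ±√(2) ≈ ±1.4142.

r = -1.4142 or r = 1.4142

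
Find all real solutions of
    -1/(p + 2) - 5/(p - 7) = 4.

p = -2.2889 or p = 5.7889

Multiply both sides by (p + 2)(p - 7):
-(p - 7) - 5(p + 2) = 4(p + 2)(p - 7).
Expand and collect terms: 4p² - 14p - 53 = 0.
By the quadratic formula, p = (14 ± √1044) / 8, so p ≈ 5.7889 or p ≈ -2.2889.
Neither value makes a denominator zero (p ≠ -2, p ≠ 7), so both are valid.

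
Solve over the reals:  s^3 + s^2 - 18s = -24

s = -5.2749 or s = 2 or s = 2.2749

Rearrange: s^3 + s^2 - 18s + 24 = 0.
Possible rational roots are divisors of 24. Testing s = 2 gives 0, so (s - 2) is a factor.
Divide: s^3 + s^2 - 18s + 24 = (s - 2)(s^2 + 3s - 12).
Apply the quadratic formula to s^2 + 3s - 12 = 0: s = (-3 +/- sqrt(57))/2, i.e. s ~= 2.2749 or s ~= -5.2749.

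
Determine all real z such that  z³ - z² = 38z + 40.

z = -5 or z = -1.1231 or z = 7.1231

Rearrange: z³ - z² - 38z - 40 = 0.
Possible rational roots are divisors of -40. Testing z = -5 gives 0, so (z + 5) is a factor.
Divide: z³ - z² - 38z - 40 = (z + 5)(z² - 6z - 8).
Apply the quadratic formula to z² - 6z - 8 = 0: z = (6 ± √68)/2, i.e. z ≈ 7.1231 or z ≈ -1.1231.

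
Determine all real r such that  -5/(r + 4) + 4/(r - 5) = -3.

r = -1.9367 or r = 3.2701

Multiply both sides by (r + 4)(r - 5):
-5(r - 5) + 4(r + 4) = -3(r + 4)(r - 5).
Expand and collect terms: -3r² + 4r + 19 = 0.
By the quadratic formula, r = (-4 ± √244) / -6, so r ≈ -1.9367 or r ≈ 3.2701.
Neither value makes a denominator zero (r ≠ -4, r ≠ 5), so both are valid.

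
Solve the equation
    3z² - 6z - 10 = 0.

Discriminant: (-6)² − 4·3·(-10) = 156.
Quadratic formula: z = (6 ± √156) / 6.
So z = 1 + √(39)/3 ≈ 3.0817 or z = 1 - √(39)/3 ≈ -1.0817.

z = -1.0817 or z = 3.0817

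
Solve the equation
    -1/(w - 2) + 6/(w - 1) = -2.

Multiply both sides by (w - 2)(w - 1):
-(w - 1) + 6(w - 2) = -2(w - 2)(w - 1).
Expand and collect terms: -2w² + w + 7 = 0.
By the quadratic formula, w = (-1 ± √57) / -4, so w ≈ -1.6375 or w ≈ 2.1375.
Neither value makes a denominator zero (w ≠ 2, w ≠ 1), so both are valid.

w = -1.6375 or w = 2.1375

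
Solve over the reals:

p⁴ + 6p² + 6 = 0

No real solutions.

Let u = p². The equation becomes u² + 6u + 6 = 0.
By the quadratic formula, u = -3 + √(3) or u = -3 - √(3).
p² = -3 + √(3) < 0 has no real solution.
p² = -3 - √(3) < 0 has no real solution.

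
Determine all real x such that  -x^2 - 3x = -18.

Bring every term to one side: -x^2 - 3x + 18 = 0.
Factor: -1(x - 3)(x + 6) = 0.
So x = 3 or x = -6.

x = -6 or x = 3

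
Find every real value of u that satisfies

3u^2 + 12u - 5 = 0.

Discriminant: (12)^2 - 4*3*(-5) = 204.
Quadratic formula: u = (-12 +/- sqrt(204)) / 6.
So u = -2 + sqrt(51)/3 ~= 0.3805 or u = -sqrt(51)/3 - 2 ~= -4.3805.

u = -4.3805 or u = 0.3805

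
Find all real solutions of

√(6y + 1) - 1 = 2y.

Isolate the radical: √(6y + 1) = 2y + 1.
Square both sides: 6y + 1 = (2y + 1)².
Expand and rearrange: 4y² - 2y = 0.
Solving gives y = 0.5 or y = 0.
Check each candidate in the original equation:
  y = 0.5: √(4) = 2, while 2y + 1 = 2 — valid.
  y = 0: √(1) = 1, while 2y + 1 = 1 — valid.

y = 0 or y = 0.5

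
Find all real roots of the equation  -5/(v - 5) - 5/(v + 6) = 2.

v = -9.0415 or v = 3.0415

Multiply both sides by (v - 5)(v + 6):
-5(v + 6) - 5(v - 5) = 2(v - 5)(v + 6).
Expand and collect terms: 2v^2 + 12v - 55 = 0.
By the quadratic formula, v = (-12 +/- sqrt(584)) / 4, so v ~= 3.0415 or v ~= -9.0415.
Neither value makes a denominator zero (v != 5, v != -6), so both are valid.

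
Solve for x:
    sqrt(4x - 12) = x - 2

x = 4

Square both sides: 4x - 12 = (x - 2)^2.
Expand and rearrange: x^2 - 8x + 16 = 0.
This gives the repeated root x = 4.
Check in the original equation:
  x = 4: sqrt(4) = 2, while x - 2 = 2 — valid.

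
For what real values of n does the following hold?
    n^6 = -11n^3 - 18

n = -2.0801 or n = -1.2599

Let u = n^3. The equation becomes u^2 + 11u + 18 = 0.
Factor: (u + 9)(u + 2) = 0, so u = -9 or u = -2.
n^3 = -9 gives n = -(9)^(1/3) ~= -2.0801.
n^3 = -2 gives n = -(2)^(1/3) ~= -1.2599.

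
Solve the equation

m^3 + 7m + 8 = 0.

Possible rational roots are divisors of 8. Testing m = -1 gives 0, so (m + 1) is a factor.
Divide: m^3 + 7m + 8 = (m + 1)(m^2 - m + 8).
The quadratic m^2 - m + 8 has discriminant -31 < 0, so no further real roots.

m = -1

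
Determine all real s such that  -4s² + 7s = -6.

Rearrange to standard form: -4s² + 7s + 6 = 0.
Discriminant: (7)² − 4·(-4)·6 = 145.
Quadratic formula: s = (-7 ± √145) / (-8).
So s = 7/8 - √(145)/8 ≈ -0.6302 or s = 7/8 + √(145)/8 ≈ 2.3802.

s = -0.6302 or s = 2.3802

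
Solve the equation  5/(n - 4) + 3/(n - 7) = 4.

n = 4.9189 or n = 8.0811

Multiply both sides by (n - 4)(n - 7):
5(n - 7) + 3(n - 4) = 4(n - 4)(n - 7).
Expand and collect terms: 4n^2 - 52n + 159 = 0.
By the quadratic formula, n = (52 +/- sqrt(160)) / 8, so n ~= 8.0811 or n ~= 4.9189.
Neither value makes a denominator zero (n != 4, n != 7), so both are valid.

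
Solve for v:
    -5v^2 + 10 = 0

Discriminant: (0)^2 - 4*(-5)*10 = 200.
Quadratic formula: v = (0 +/- sqrt(200)) / (-10).
So v = -sqrt(2) ~= -1.4142 or v = sqrt(2) ~= 1.4142.

v = -1.4142 or v = 1.4142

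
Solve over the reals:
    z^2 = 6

z = -2.4495 or z = 2.4495

Rearrange to standard form: z^2 - 6 = 0.
Discriminant: (0)^2 - 4*1*(-6) = 24.
Quadratic formula: z = (0 +/- sqrt(24)) / 2.
So z = sqrt(6) ~= 2.4495 or z = -sqrt(6) ~= -2.4495.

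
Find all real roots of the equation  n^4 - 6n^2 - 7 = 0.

Let u = n^2. The equation becomes u^2 - 6u - 7 = 0.
Factor: (u - 7)(u + 1) = 0, so u = 7 or u = -1.
n^2 = 7 gives n = +/-sqrt(7) ~= +/-2.6458.
n^2 = -1 < 0 has no real solution.

n = -2.6458 or n = 2.6458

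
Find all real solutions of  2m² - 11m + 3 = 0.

Discriminant: (-11)² − 4·2·3 = 97.
Quadratic formula: m = (11 ± √97) / 4.
So m = √(97)/4 + 11/4 ≈ 5.2122 or m = 11/4 - √(97)/4 ≈ 0.2878.

m = 0.2878 or m = 5.2122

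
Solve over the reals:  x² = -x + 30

x = -6 or x = 5

Bring every term to one side: x² + x - 30 = 0.
Factor: (x - 5)(x + 6) = 0.
So x = 5 or x = -6.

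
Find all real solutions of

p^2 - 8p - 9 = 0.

p = -1 or p = 9

Factor: (p + 1)(p - 9) = 0.
So p = -1 or p = 9.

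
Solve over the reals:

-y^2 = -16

y = -4 or y = 4

Bring every term to one side: -y^2 + 16 = 0.
Factor: -1(y + 4)(y - 4) = 0.
So y = -4 or y = 4.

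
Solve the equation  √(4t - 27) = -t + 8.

Square both sides: 4t - 27 = (-t + 8)².
Expand and rearrange: t² - 20t + 91 = 0.
Solving gives t = 13 or t = 7.
Check each candidate in the original equation:
  t = 13: √(25) = 5, while -t + 8 = -5 — extraneous.
  t = 7: √(1) = 1, while -t + 8 = 1 — valid.

t = 7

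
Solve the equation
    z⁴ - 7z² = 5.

z = -2.7665 or z = 2.7665

Let u = z². The equation becomes u² - 7u - 5 = 0.
By the quadratic formula, u = 7/2 + √(69)/2 or u = 7/2 - √(69)/2.
z² = 7/2 + √(69)/2 gives z = ±√(7/2 + √(69)/2) ≈ ±2.7665.
z² = 7/2 - √(69)/2 < 0 has no real solution.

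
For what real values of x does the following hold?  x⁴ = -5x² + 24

x = -1.7321 or x = 1.7321

Let u = x². The equation becomes u² + 5u - 24 = 0.
Factor: (u + 8)(u - 3) = 0, so u = -8 or u = 3.
x² = -8 < 0 has no real solution.
x² = 3 gives x = ±√(3) ≈ ±1.7321.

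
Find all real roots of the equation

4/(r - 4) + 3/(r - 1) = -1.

Multiply both sides by (r - 4)(r - 1):
4(r - 1) + 3(r - 4) = -(r - 4)(r - 1).
Expand and collect terms: -r^2 - 2r + 12 = 0.
By the quadratic formula, r = (2 +/- sqrt(52)) / -2, so r ~= -4.6056 or r ~= 2.6056.
Neither value makes a denominator zero (r != 4, r != 1), so both are valid.

r = -4.6056 or r = 2.6056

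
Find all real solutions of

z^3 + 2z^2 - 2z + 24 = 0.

z = -4

Possible rational roots are divisors of 24. Testing z = -4 gives 0, so (z + 4) is a factor.
Divide: z^3 + 2z^2 - 2z + 24 = (z + 4)(z^2 - 2z + 6).
The quadratic z^2 - 2z + 6 has discriminant -20 < 0, so no further real roots.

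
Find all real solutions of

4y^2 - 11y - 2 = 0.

y = -0.1712 or y = 2.9212

Discriminant: (-11)^2 - 4*4*(-2) = 153.
Quadratic formula: y = (11 +/- sqrt(153)) / 8.
So y = 11/8 + 3*sqrt(17)/8 ~= 2.9212 or y = 11/8 - 3*sqrt(17)/8 ~= -0.1712.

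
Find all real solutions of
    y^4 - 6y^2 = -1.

Let u = y^2. The equation becomes u^2 - 6u + 1 = 0.
By the quadratic formula, u = 2*sqrt(2) + 3 or u = 3 - 2*sqrt(2).
y^2 = 2*sqrt(2) + 3 gives y = +/-(1 + sqrt(2)) ~= +/-2.4142.
y^2 = 3 - 2*sqrt(2) gives y = +/-(-1 + sqrt(2)) ~= +/-0.4142.

y = -2.4142 or y = -0.4142 or y = 0.4142 or y = 2.4142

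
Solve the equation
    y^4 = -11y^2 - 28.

Let u = y^2. The equation becomes u^2 + 11u + 28 = 0.
Factor: (u + 4)(u + 7) = 0, so u = -4 or u = -7.
y^2 = -4 < 0 has no real solution.
y^2 = -7 < 0 has no real solution.

No real solutions.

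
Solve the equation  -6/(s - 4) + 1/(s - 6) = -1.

s = 7 or s = 8

Multiply both sides by (s - 4)(s - 6):
-6(s - 6) + (s - 4) = -(s - 4)(s - 6).
Expand and collect terms: -s² + 15s - 56 = 0.
Factor or apply the quadratic formula: s = 7 or s = 8.
Neither value makes a denominator zero (s ≠ 4, s ≠ 6), so both are valid.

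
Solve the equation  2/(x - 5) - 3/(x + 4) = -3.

x = -2.9079 or x = 4.2413

Multiply both sides by (x - 5)(x + 4):
2(x + 4) - 3(x - 5) = -3(x - 5)(x + 4).
Expand and collect terms: -3x² + 4x + 37 = 0.
By the quadratic formula, x = (-4 ± √460) / -6, so x ≈ -2.9079 or x ≈ 4.2413.
Neither value makes a denominator zero (x ≠ 5, x ≠ -4), so both are valid.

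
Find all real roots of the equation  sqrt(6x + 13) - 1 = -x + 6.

Isolate the radical: sqrt(6x + 13) = -x + 7.
Square both sides: 6x + 13 = (-x + 7)^2.
Expand and rearrange: x^2 - 20x + 36 = 0.
Solving gives x = 18 or x = 2.
Check each candidate in the original equation:
  x = 18: sqrt(121) = 11, while -x + 7 = -11 — extraneous.
  x = 2: sqrt(25) = 5, while -x + 7 = 5 — valid.

x = 2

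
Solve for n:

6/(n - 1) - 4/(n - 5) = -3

n = -0.6163 or n = 5.9496

Multiply both sides by (n - 1)(n - 5):
6(n - 5) - 4(n - 1) = -3(n - 1)(n - 5).
Expand and collect terms: -3n^2 + 16n + 11 = 0.
By the quadratic formula, n = (-16 +/- sqrt(388)) / -6, so n ~= -0.6163 or n ~= 5.9496.
Neither value makes a denominator zero (n != 1, n != 5), so both are valid.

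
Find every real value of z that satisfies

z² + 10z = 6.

Rearrange to standard form: z² + 10z - 6 = 0.
Discriminant: (10)² − 4·1·(-6) = 124.
Quadratic formula: z = (-10 ± √124) / 2.
So z = -5 + √(31) ≈ 0.5678 or z = -√(31) - 5 ≈ -10.5678.

z = -10.5678 or z = 0.5678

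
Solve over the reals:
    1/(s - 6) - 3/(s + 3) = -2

s = -1.3912 or s = 5.3912

Multiply both sides by (s - 6)(s + 3):
(s + 3) - 3(s - 6) = -2(s - 6)(s + 3).
Expand and collect terms: -2s² + 8s + 15 = 0.
By the quadratic formula, s = (-8 ± √184) / -4, so s ≈ -1.3912 or s ≈ 5.3912.
Neither value makes a denominator zero (s ≠ 6, s ≠ -3), so both are valid.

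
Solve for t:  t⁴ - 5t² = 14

Let u = t². The equation becomes u² - 5u - 14 = 0.
Factor: (u - 7)(u + 2) = 0, so u = 7 or u = -2.
t² = 7 gives t = ±√(7) ≈ ±2.6458.
t² = -2 < 0 has no real solution.

t = -2.6458 or t = 2.6458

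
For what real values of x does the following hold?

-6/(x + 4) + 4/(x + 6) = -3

Multiply both sides by (x + 4)(x + 6):
-6(x + 6) + 4(x + 4) = -3(x + 4)(x + 6).
Expand and collect terms: -3x^2 - 28x - 52 = 0.
By the quadratic formula, x = (28 +/- sqrt(160)) / -6, so x ~= -6.7749 or x ~= -2.5585.
Neither value makes a denominator zero (x != -4, x != -6), so both are valid.

x = -6.7749 or x = -2.5585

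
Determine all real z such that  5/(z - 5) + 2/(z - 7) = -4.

z = 3.5389 or z = 6.7111

Multiply both sides by (z - 5)(z - 7):
5(z - 7) + 2(z - 5) = -4(z - 5)(z - 7).
Expand and collect terms: -4z² + 41z - 95 = 0.
By the quadratic formula, z = (-41 ± √161) / -8, so z ≈ 3.5389 or z ≈ 6.7111.
Neither value makes a denominator zero (z ≠ 5, z ≠ 7), so both are valid.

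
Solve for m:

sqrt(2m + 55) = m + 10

Square both sides: 2m + 55 = (m + 10)^2.
Expand and rearrange: m^2 + 18m + 45 = 0.
Solving gives m = -3 or m = -15.
Check each candidate in the original equation:
  m = -3: sqrt(49) = 7, while m + 10 = 7 — valid.
  m = -15: sqrt(25) = 5, while m + 10 = -5 — extraneous.

m = -3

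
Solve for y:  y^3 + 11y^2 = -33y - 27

Rearrange: y^3 + 11y^2 + 33y + 27 = 0.
Possible rational roots are divisors of 27. Testing y = -3 gives 0, so (y + 3) is a factor.
Divide: y^3 + 11y^2 + 33y + 27 = (y + 3)(y^2 + 8y + 9).
Apply the quadratic formula to y^2 + 8y + 9 = 0: y = (-8 +/- sqrt(28))/2, i.e. y ~= -1.3542 or y ~= -6.6458.

y = -6.6458 or y = -3 or y = -1.3542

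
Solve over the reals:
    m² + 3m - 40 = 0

m = -8 or m = 5

Factor: (m - 5)(m + 8) = 0.
So m = 5 or m = -8.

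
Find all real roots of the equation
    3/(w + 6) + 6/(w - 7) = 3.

w = -5.1414 or w = 9.1414

Multiply both sides by (w + 6)(w - 7):
3(w - 7) + 6(w + 6) = 3(w + 6)(w - 7).
Expand and collect terms: 3w² - 12w - 141 = 0.
By the quadratic formula, w = (12 ± √1836) / 6, so w ≈ 9.1414 or w ≈ -5.1414.
Neither value makes a denominator zero (w ≠ -6, w ≠ 7), so both are valid.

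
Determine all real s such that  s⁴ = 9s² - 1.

Let u = s². The equation becomes u² - 9u + 1 = 0.
By the quadratic formula, u = √(77)/2 + 9/2 or u = 9/2 - √(77)/2.
s² = √(77)/2 + 9/2 gives s = ±√(√(77)/2 + 9/2) ≈ ±2.9812.
s² = 9/2 - √(77)/2 gives s = ±√(9/2 - √(77)/2) ≈ ±0.3354.

s = -2.9812 or s = -0.3354 or s = 0.3354 or s = 2.9812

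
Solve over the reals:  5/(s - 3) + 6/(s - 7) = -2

s = -1 or s = 5.5

Multiply both sides by (s - 3)(s - 7):
5(s - 7) + 6(s - 3) = -2(s - 3)(s - 7).
Expand and collect terms: -2s^2 + 9s + 11 = 0.
Factor or apply the quadratic formula: s = -1 or s = 5.5.
Neither value makes a denominator zero (s != 3, s != 7), so both are valid.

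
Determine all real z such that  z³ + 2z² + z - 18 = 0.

z = 2

Possible rational roots are divisors of -18. Testing z = 2 gives 0, so (z - 2) is a factor.
Divide: z³ + 2z² + z - 18 = (z - 2)(z² + 4z + 9).
The quadratic z² + 4z + 9 has discriminant -20 < 0, so no further real roots.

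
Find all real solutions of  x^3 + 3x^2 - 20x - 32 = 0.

x = -5.5616 or x = -1.4384 or x = 4

Possible rational roots are divisors of -32. Testing x = 4 gives 0, so (x - 4) is a factor.
Divide: x^3 + 3x^2 - 20x - 32 = (x - 4)(x^2 + 7x + 8).
Apply the quadratic formula to x^2 + 7x + 8 = 0: x = (-7 +/- sqrt(17))/2, i.e. x ~= -1.4384 or x ~= -5.5616.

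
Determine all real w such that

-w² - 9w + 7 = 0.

Discriminant: (-9)² − 4·(-1)·7 = 109.
Quadratic formula: w = (9 ± √109) / (-2).
So w = -√(109)/2 - 9/2 ≈ -9.7202 or w = -9/2 + √(109)/2 ≈ 0.7202.

w = -9.7202 or w = 0.7202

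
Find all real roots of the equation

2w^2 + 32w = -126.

Bring every term to one side: 2w^2 + 32w + 126 = 0.
Factor: 2(w + 9)(w + 7) = 0.
So w = -9 or w = -7.

w = -9 or w = -7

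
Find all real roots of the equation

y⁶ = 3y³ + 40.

Let u = y³. The equation becomes u² - 3u - 40 = 0.
Factor: (u + 5)(u - 8) = 0, so u = -5 or u = 8.
y³ = -5 gives y = -∛(5) ≈ -1.71.
y³ = 8 gives y = 2.

y = -1.71 or y = 2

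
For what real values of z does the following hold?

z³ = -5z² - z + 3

Rearrange: z³ + 5z² + z - 3 = 0.
Possible rational roots are divisors of -3. Testing z = -1 gives 0, so (z + 1) is a factor.
Divide: z³ + 5z² + z - 3 = (z + 1)(z² + 4z - 3).
Apply the quadratic formula to z² + 4z - 3 = 0: z = (-4 ± √28)/2, i.e. z ≈ 0.6458 or z ≈ -4.6458.

z = -4.6458 or z = -1 or z = 0.6458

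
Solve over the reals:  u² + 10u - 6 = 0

Discriminant: (10)² − 4·1·(-6) = 124.
Quadratic formula: u = (-10 ± √124) / 2.
So u = -5 + √(31) ≈ 0.5678 or u = -√(31) - 5 ≈ -10.5678.

u = -10.5678 or u = 0.5678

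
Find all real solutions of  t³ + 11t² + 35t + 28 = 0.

Possible rational roots are divisors of 28. Testing t = -4 gives 0, so (t + 4) is a factor.
Divide: t³ + 11t² + 35t + 28 = (t + 4)(t² + 7t + 7).
Apply the quadratic formula to t² + 7t + 7 = 0: t = (-7 ± √21)/2, i.e. t ≈ -1.2087 or t ≈ -5.7913.

t = -5.7913 or t = -4 or t = -1.2087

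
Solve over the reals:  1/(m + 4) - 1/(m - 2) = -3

m = -4.3166 or m = 2.3166

Multiply both sides by (m + 4)(m - 2):
(m - 2) - (m + 4) = -3(m + 4)(m - 2).
Expand and collect terms: -3m^2 - 6m + 30 = 0.
By the quadratic formula, m = (6 +/- sqrt(396)) / -6, so m ~= -4.3166 or m ~= 2.3166.
Neither value makes a denominator zero (m != -4, m != 2), so both are valid.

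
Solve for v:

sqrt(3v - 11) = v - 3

v = 4 or v = 5

Square both sides: 3v - 11 = (v - 3)^2.
Expand and rearrange: v^2 - 9v + 20 = 0.
Solving gives v = 5 or v = 4.
Check each candidate in the original equation:
  v = 5: sqrt(4) = 2, while v - 3 = 2 — valid.
  v = 4: sqrt(1) = 1, while v - 3 = 1 — valid.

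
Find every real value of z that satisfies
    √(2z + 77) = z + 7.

z = 2

Square both sides: 2z + 77 = (z + 7)².
Expand and rearrange: z² + 12z - 28 = 0.
Solving gives z = 2 or z = -14.
Check each candidate in the original equation:
  z = 2: √(81) = 9, while z + 7 = 9 — valid.
  z = -14: √(49) = 7, while z + 7 = -7 — extraneous.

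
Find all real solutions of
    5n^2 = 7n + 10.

n = -0.878 or n = 2.278

Rearrange to standard form: 5n^2 - 7n - 10 = 0.
Discriminant: (-7)^2 - 4*5*(-10) = 249.
Quadratic formula: n = (7 +/- sqrt(249)) / 10.
So n = 7/10 + sqrt(249)/10 ~= 2.278 or n = 7/10 - sqrt(249)/10 ~= -0.878.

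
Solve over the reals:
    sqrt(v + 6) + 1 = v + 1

v = 3

Isolate the radical: sqrt(v + 6) = v.
Square both sides: v + 6 = (v)^2.
Expand and rearrange: v^2 - v - 6 = 0.
Solving gives v = 3 or v = -2.
Check each candidate in the original equation:
  v = 3: sqrt(9) = 3, while v = 3 — valid.
  v = -2: sqrt(4) = 2, while v = -2 — extraneous.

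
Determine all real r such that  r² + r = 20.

r = -5 or r = 4

Bring every term to one side: r² + r - 20 = 0.
Factor: (r + 5)(r - 4) = 0.
So r = -5 or r = 4.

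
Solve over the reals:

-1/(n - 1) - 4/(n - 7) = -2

Multiply both sides by (n - 1)(n - 7):
-(n - 7) - 4(n - 1) = -2(n - 1)(n - 7).
Expand and collect terms: -2n² + 21n - 25 = 0.
By the quadratic formula, n = (-21 ± √241) / -4, so n ≈ 1.369 or n ≈ 9.131.
Neither value makes a denominator zero (n ≠ 1, n ≠ 7), so both are valid.

n = 1.369 or n = 9.131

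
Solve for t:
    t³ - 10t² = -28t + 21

t = 1.2087 or t = 3 or t = 5.7913

Rearrange: t³ - 10t² + 28t - 21 = 0.
Possible rational roots are divisors of -21. Testing t = 3 gives 0, so (t - 3) is a factor.
Divide: t³ - 10t² + 28t - 21 = (t - 3)(t² - 7t + 7).
Apply the quadratic formula to t² - 7t + 7 = 0: t = (7 ± √21)/2, i.e. t ≈ 5.7913 or t ≈ 1.2087.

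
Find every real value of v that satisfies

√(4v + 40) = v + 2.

v = 6

Square both sides: 4v + 40 = (v + 2)².
Expand and rearrange: v² - 36 = 0.
Solving gives v = 6 or v = -6.
Check each candidate in the original equation:
  v = 6: √(64) = 8, while v + 2 = 8 — valid.
  v = -6: √(16) = 4, while v + 2 = -4 — extraneous.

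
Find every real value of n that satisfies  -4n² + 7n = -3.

Rearrange to standard form: -4n² + 7n + 3 = 0.
Discriminant: (7)² − 4·(-4)·3 = 97.
Quadratic formula: n = (-7 ± √97) / (-8).
So n = 7/8 - √(97)/8 ≈ -0.3561 or n = 7/8 + √(97)/8 ≈ 2.1061.

n = -0.3561 or n = 2.1061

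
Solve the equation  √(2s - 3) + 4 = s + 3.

s = 2

Isolate the radical: √(2s - 3) = s - 1.
Square both sides: 2s - 3 = (s - 1)².
Expand and rearrange: s² - 4s + 4 = 0.
This gives the repeated root s = 2.
Check in the original equation:
  s = 2: √(1) = 1, while s - 1 = 1 — valid.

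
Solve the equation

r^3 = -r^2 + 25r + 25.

r = -5 or r = -1 or r = 5

Rearrange: r^3 + r^2 - 25r - 25 = 0.
Possible rational roots are divisors of -25. Testing r = 5 gives 0, so (r - 5) is a factor.
Divide: r^3 + r^2 - 25r - 25 = (r - 5)(r^2 + 6r + 5).
Factor the quadratic: r = -1 or r = -5.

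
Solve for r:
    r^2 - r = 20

Bring every term to one side: r^2 - r - 20 = 0.
Factor: (r + 4)(r - 5) = 0.
So r = -4 or r = 5.

r = -4 or r = 5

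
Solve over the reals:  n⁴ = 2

Let u = n². The equation becomes u² - 2 = 0.
By the quadratic formula, u = √(2) or u = -√(2).
n² = √(2) gives n = ±2^(1/4) ≈ ±1.1892.
n² = -√(2) < 0 has no real solution.

n = -1.1892 or n = 1.1892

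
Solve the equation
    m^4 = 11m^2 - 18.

m = -3 or m = -1.4142 or m = 1.4142 or m = 3

Let u = m^2. The equation becomes u^2 - 11u + 18 = 0.
Factor: (u - 2)(u - 9) = 0, so u = 2 or u = 9.
m^2 = 2 gives m = +/-sqrt(2) ~= +/-1.4142.
m^2 = 9 gives m = +/-3.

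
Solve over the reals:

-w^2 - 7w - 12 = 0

Factor: -1(w + 4)(w + 3) = 0.
So w = -4 or w = -3.

w = -4 or w = -3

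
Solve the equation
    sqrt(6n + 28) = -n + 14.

Square both sides: 6n + 28 = (-n + 14)^2.
Expand and rearrange: n^2 - 34n + 168 = 0.
Solving gives n = 28 or n = 6.
Check each candidate in the original equation:
  n = 28: sqrt(196) = 14, while -n + 14 = -14 — extraneous.
  n = 6: sqrt(64) = 8, while -n + 14 = 8 — valid.

n = 6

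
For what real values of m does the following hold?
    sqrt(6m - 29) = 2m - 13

Square both sides: 6m - 29 = (2m - 13)^2.
Expand and rearrange: 4m^2 - 58m + 198 = 0.
Solving gives m = 9 or m = 5.5.
Check each candidate in the original equation:
  m = 9: sqrt(25) = 5, while 2m - 13 = 5 — valid.
  m = 5.5: sqrt(4) = 2, while 2m - 13 = -2 — extraneous.

m = 9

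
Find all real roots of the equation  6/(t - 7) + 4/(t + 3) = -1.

Multiply both sides by (t - 7)(t + 3):
6(t + 3) + 4(t - 7) = -(t - 7)(t + 3).
Expand and collect terms: -t² - 6t + 31 = 0.
By the quadratic formula, t = (6 ± √160) / -2, so t ≈ -9.3246 or t ≈ 3.3246.
Neither value makes a denominator zero (t ≠ 7, t ≠ -3), so both are valid.

t = -9.3246 or t = 3.3246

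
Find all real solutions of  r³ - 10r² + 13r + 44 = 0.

Possible rational roots are divisors of 44. Testing r = 4 gives 0, so (r - 4) is a factor.
Divide: r³ - 10r² + 13r + 44 = (r - 4)(r² - 6r - 11).
Apply the quadratic formula to r² - 6r - 11 = 0: r = (6 ± √80)/2, i.e. r ≈ 7.4721 or r ≈ -1.4721.

r = -1.4721 or r = 4 or r = 7.4721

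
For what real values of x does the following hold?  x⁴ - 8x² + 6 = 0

Let u = x². The equation becomes u² - 8u + 6 = 0.
By the quadratic formula, u = √(10) + 4 or u = 4 - √(10).
x² = √(10) + 4 gives x = ±√(√(10) + 4) ≈ ±2.6762.
x² = 4 - √(10) gives x = ±√(4 - √(10)) ≈ ±0.9153.

x = -2.6762 or x = -0.9153 or x = 0.9153 or x = 2.6762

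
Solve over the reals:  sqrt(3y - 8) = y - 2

Square both sides: 3y - 8 = (y - 2)^2.
Expand and rearrange: y^2 - 7y + 12 = 0.
Solving gives y = 4 or y = 3.
Check each candidate in the original equation:
  y = 4: sqrt(4) = 2, while y - 2 = 2 — valid.
  y = 3: sqrt(1) = 1, while y - 2 = 1 — valid.

y = 3 or y = 4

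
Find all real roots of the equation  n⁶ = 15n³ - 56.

Let u = n³. The equation becomes u² - 15u + 56 = 0.
Factor: (u - 7)(u - 8) = 0, so u = 7 or u = 8.
n³ = 7 gives n = ∛(7) ≈ 1.9129.
n³ = 8 gives n = 2.

n = 1.9129 or n = 2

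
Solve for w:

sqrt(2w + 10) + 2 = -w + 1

w = -3

Isolate the radical: sqrt(2w + 10) = -w - 1.
Square both sides: 2w + 10 = (-w - 1)^2.
Expand and rearrange: w^2 - 9 = 0.
Solving gives w = 3 or w = -3.
Check each candidate in the original equation:
  w = 3: sqrt(16) = 4, while -w - 1 = -4 — extraneous.
  w = -3: sqrt(4) = 2, while -w - 1 = 2 — valid.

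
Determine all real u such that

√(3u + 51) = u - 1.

u = 10

Square both sides: 3u + 51 = (u - 1)².
Expand and rearrange: u² - 5u - 50 = 0.
Solving gives u = 10 or u = -5.
Check each candidate in the original equation:
  u = 10: √(81) = 9, while u - 1 = 9 — valid.
  u = -5: √(36) = 6, while u - 1 = -6 — extraneous.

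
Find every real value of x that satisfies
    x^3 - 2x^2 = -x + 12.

x = 3

Rearrange: x^3 - 2x^2 + x - 12 = 0.
Possible rational roots are divisors of -12. Testing x = 3 gives 0, so (x - 3) is a factor.
Divide: x^3 - 2x^2 + x - 12 = (x - 3)(x^2 + x + 4).
The quadratic x^2 + x + 4 has discriminant -15 < 0, so no further real roots.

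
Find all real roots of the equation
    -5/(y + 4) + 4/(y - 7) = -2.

y = -0.6085 or y = 4.1085

Multiply both sides by (y + 4)(y - 7):
-5(y - 7) + 4(y + 4) = -2(y + 4)(y - 7).
Expand and collect terms: -2y^2 + 7y + 5 = 0.
By the quadratic formula, y = (-7 +/- sqrt(89)) / -4, so y ~= -0.6085 or y ~= 4.1085.
Neither value makes a denominator zero (y != -4, y != 7), so both are valid.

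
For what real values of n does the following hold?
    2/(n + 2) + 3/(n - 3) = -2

n = -3.3117 or n = 1.8117

Multiply both sides by (n + 2)(n - 3):
2(n - 3) + 3(n + 2) = -2(n + 2)(n - 3).
Expand and collect terms: -2n^2 - 3n + 12 = 0.
By the quadratic formula, n = (3 +/- sqrt(105)) / -4, so n ~= -3.3117 or n ~= 1.8117.
Neither value makes a denominator zero (n != -2, n != 3), so both are valid.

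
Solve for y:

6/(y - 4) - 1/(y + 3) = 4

Multiply both sides by (y - 4)(y + 3):
6(y + 3) - (y - 4) = 4(y - 4)(y + 3).
Expand and collect terms: 4y^2 - 9y - 70 = 0.
By the quadratic formula, y = (9 +/- sqrt(1201)) / 8, so y ~= 5.4569 or y ~= -3.2069.
Neither value makes a denominator zero (y != 4, y != -3), so both are valid.

y = -3.2069 or y = 5.4569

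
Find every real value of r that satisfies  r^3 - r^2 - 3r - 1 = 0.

r = -1 or r = -0.4142 or r = 2.4142

Possible rational roots are divisors of -1. Testing r = -1 gives 0, so (r + 1) is a factor.
Divide: r^3 - r^2 - 3r - 1 = (r + 1)(r^2 - 2r - 1).
Apply the quadratic formula to r^2 - 2r - 1 = 0: r = (2 +/- sqrt(8))/2, i.e. r ~= 2.4142 or r ~= -0.4142.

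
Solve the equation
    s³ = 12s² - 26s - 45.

s = -1.1098 or s = 5 or s = 8.1098

Rearrange: s³ - 12s² + 26s + 45 = 0.
Possible rational roots are divisors of 45. Testing s = 5 gives 0, so (s - 5) is a factor.
Divide: s³ - 12s² + 26s + 45 = (s - 5)(s² - 7s - 9).
Apply the quadratic formula to s² - 7s - 9 = 0: s = (7 ± √85)/2, i.e. s ≈ 8.1098 or s ≈ -1.1098.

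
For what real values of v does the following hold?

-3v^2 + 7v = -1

v = -0.135 or v = 2.4684

Rearrange to standard form: -3v^2 + 7v + 1 = 0.
Discriminant: (7)^2 - 4*(-3)*1 = 61.
Quadratic formula: v = (-7 +/- sqrt(61)) / (-6).
So v = 7/6 - sqrt(61)/6 ~= -0.135 or v = 7/6 + sqrt(61)/6 ~= 2.4684.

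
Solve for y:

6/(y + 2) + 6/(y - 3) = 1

Multiply both sides by (y + 2)(y - 3):
6(y - 3) + 6(y + 2) = (y + 2)(y - 3).
Expand and collect terms: y² - 13y = 0.
Factor or apply the quadratic formula: y = 13 or y = 0.
Neither value makes a denominator zero (y ≠ -2, y ≠ 3), so both are valid.

y = 0 or y = 13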